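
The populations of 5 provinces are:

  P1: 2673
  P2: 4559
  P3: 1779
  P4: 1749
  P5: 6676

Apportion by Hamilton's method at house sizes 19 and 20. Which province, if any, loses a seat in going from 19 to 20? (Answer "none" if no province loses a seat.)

none

At 19 seats: P1 3, P2 5, P3 2, P4 2, P5 7.
At 20 seats: P1 3, P2 5, P3 2, P4 2, P5 8.
No province's allocation decreased.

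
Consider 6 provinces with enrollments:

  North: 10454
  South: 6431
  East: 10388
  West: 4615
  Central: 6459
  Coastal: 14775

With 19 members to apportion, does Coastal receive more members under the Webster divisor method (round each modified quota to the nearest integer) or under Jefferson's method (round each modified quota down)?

Jefferson

Webster: North 4, South 2, East 4, West 2, Central 2, Coastal 5.
Jefferson: North 4, South 2, East 4, West 1, Central 2, Coastal 6.
Coastal gets 5 under Webster and 6 under Jefferson.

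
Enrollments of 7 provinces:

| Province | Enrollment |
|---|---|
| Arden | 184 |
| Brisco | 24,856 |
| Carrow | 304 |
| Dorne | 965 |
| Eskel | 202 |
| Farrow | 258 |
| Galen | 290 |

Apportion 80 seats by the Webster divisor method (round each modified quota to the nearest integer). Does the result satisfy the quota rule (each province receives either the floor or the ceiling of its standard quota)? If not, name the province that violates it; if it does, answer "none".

Brisco

Standard quotas: Arden 0.544, Brisco 73.487, Carrow 0.899, Dorne 2.853, Eskel 0.597, Farrow 0.763, Galen 0.857.
Webster allocation: Arden 1, Brisco 72, Carrow 1, Dorne 3, Eskel 1, Farrow 1, Galen 1.
Brisco has quota 73.487 (lower 73, upper 74) but receives 72 — outside the quota interval.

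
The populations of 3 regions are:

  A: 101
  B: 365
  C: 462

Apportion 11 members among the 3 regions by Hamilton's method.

A: 1, B: 4, C: 6

Standard divisor: 928 ÷ 11 ≈ 84.364.
Standard quotas: A 1.197, B 4.327, C 5.476.
Lower quotas: A 1, B 4, C 5 (sum 10, leaving 1 seat).
Remainders in descending order: C 0.476, B 0.327, A 0.197.
The surplus seat goes to C.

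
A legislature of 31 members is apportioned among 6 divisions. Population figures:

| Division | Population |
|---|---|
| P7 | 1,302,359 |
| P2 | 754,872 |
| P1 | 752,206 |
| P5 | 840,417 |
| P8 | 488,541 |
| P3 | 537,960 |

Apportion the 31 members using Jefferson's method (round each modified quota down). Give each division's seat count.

Standard divisor 4676355/31 ≈ 150850.161; standard quotas: P7 8.633, P2 5.004, P1 4.986, P5 5.571, P8 3.239, P3 3.566.
Rounding down gives 8, 5, 4, 5, 3, 3 = 28 seats, so the divisor must be adjusted.
With modified divisor 137300: modified quotas P7 9.485, P2 5.498, P1 5.479, P5 6.121, P8 3.558, P3 3.918.
Rounding down: P7 9, P2 5, P1 5, P5 6, P8 3, P3 3 (total 31).

P7 9, P2 5, P1 5, P5 6, P8 3, P3 3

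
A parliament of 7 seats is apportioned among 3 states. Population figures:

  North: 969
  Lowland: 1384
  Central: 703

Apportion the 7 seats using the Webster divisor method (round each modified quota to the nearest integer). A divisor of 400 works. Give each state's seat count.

With modified divisor 400: modified quotas North 2.422, Lowland 3.460, Central 1.758.
Rounding to the nearest integer: North 2, Lowland 3, Central 2 (total 7).

North: 2; Lowland: 3; Central: 2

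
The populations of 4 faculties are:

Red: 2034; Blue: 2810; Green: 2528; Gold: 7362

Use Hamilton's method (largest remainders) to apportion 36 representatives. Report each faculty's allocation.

The standard divisor is 14734/36 ≈ 409.278.
Standard quotas: Red 4.9697, Blue 6.8658, Green 6.1767, Gold 17.9878.
Lower quotas: Red 4, Blue 6, Green 6, Gold 17 (sum 33, leaving 3 seats).
Remainders in descending order: Gold 0.9878, Red 0.9697, Blue 0.8658, Green 0.1767.
Largest remainders: Gold, Red, Blue receive the extra seats.

Red 5, Blue 7, Green 6, Gold 18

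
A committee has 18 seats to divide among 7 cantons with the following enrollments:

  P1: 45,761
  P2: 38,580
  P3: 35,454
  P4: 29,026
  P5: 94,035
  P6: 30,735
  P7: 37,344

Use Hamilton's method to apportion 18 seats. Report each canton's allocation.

Total 310935; standard divisor 310935/18 ≈ 17274.167.
Standard quotas: P1 2.6491, P2 2.2334, P3 2.0524, P4 1.6803, P5 5.4437, P6 1.7792, P7 2.1618.
Lower quotas: P1 2, P2 2, P3 2, P4 1, P5 5, P6 1, P7 2 (sum 15, leaving 3 seats).
Remainders in descending order: P6 0.7792, P4 0.6803, P1 0.6491, P5 0.4437, P2 0.2334, P7 0.1618, P3 0.0524.
The surplus seats go to P6, P4, P1.

P1=3, P2=2, P3=2, P4=2, P5=5, P6=2, P7=2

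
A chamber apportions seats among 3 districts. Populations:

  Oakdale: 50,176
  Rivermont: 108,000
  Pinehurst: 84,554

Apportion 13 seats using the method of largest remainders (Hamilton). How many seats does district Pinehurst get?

Standard divisor: 242730 ÷ 13 ≈ 18671.538.
Standard quotas: Oakdale 2.6873, Rivermont 5.7842, Pinehurst 4.5285.
Lower quotas: Oakdale 2, Rivermont 5, Pinehurst 4 (sum 11, leaving 2 seats).
Remainders in descending order: Rivermont 0.7842, Oakdale 0.6873, Pinehurst 0.5285.
The surplus seats go to Rivermont, Oakdale.
Pinehurst receives 4.

4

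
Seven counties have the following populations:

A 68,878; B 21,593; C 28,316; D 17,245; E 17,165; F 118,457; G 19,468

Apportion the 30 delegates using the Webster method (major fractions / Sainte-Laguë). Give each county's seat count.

Standard divisor 291122/30 ≈ 9704.067; standard quotas: A 7.098, B 2.225, C 2.918, D 1.777, E 1.769, F 12.207, G 2.006.
Rounding to the nearest integer gives A 7, B 2, C 3, D 2, E 2, F 12, G 2 — total 30, matching the house size, so no adjustment is needed.

A 7, B 2, C 3, D 2, E 2, F 12, G 2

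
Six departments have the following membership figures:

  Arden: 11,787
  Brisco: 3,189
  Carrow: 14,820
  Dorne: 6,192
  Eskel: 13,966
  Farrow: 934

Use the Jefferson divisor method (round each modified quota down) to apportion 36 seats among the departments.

Arden=9, Brisco=2, Carrow=11, Dorne=4, Eskel=10, Farrow=0

Standard divisor 50888/36 ≈ 1413.556; standard quotas: Arden 8.339, Brisco 2.256, Carrow 10.484, Dorne 4.380, Eskel 9.880, Farrow 0.661.
Rounding down gives 8, 2, 10, 4, 9, 0 = 33 seats, so the divisor must be adjusted.
With modified divisor 1300: modified quotas Arden 9.067, Brisco 2.453, Carrow 11.400, Dorne 4.763, Eskel 10.743, Farrow 0.718.
Rounding down: Arden 9, Brisco 2, Carrow 11, Dorne 4, Eskel 10, Farrow 0 (total 36).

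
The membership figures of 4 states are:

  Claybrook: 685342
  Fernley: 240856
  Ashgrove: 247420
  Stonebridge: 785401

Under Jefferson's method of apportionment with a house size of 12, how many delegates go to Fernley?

1

Standard divisor 1959019/12 ≈ 163251.583; standard quotas: Claybrook 4.198, Fernley 1.475, Ashgrove 1.516, Stonebridge 4.811.
Rounding down gives 4, 1, 1, 4 = 10 seats, so the divisor must be adjusted.
With modified divisor 134000: modified quotas Claybrook 5.114, Fernley 1.797, Ashgrove 1.846, Stonebridge 5.861.
Rounding down: Claybrook 5, Fernley 1, Ashgrove 1, Stonebridge 5 (total 12).
Fernley receives 1.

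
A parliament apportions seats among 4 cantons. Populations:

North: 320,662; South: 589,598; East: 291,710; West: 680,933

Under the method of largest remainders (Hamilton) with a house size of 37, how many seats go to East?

6

Standard divisor: 1882903 ÷ 37 ≈ 50889.27.
Standard quotas: North 6.3012, South 11.5859, East 5.7322, West 13.3807.
Lower quotas: North 6, South 11, East 5, West 13 (sum 35, leaving 2 seats).
Remainders in descending order: East 0.7322, South 0.5859, West 0.3807, North 0.3012.
The surplus seats go to East, South.
East receives 6.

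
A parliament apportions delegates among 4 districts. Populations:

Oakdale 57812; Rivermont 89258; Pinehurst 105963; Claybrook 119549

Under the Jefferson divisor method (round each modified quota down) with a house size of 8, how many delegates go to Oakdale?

Standard divisor 372582/8 ≈ 46572.75; standard quotas: Oakdale 1.241, Rivermont 1.917, Pinehurst 2.275, Claybrook 2.567.
Rounding down gives 1, 1, 2, 2 = 6 seats, so the divisor must be adjusted.
With modified divisor 37600: modified quotas Oakdale 1.538, Rivermont 2.374, Pinehurst 2.818, Claybrook 3.179.
Rounding down: Oakdale 1, Rivermont 2, Pinehurst 2, Claybrook 3 (total 8).
Oakdale receives 1.

1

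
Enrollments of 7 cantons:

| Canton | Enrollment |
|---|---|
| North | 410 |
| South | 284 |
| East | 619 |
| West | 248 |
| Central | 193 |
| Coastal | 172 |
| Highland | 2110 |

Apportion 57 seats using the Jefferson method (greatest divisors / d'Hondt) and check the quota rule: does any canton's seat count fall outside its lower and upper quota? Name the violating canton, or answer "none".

Standard quotas: North 5.790, South 4.011, East 8.742, West 3.502, Central 2.726, Coastal 2.429, Highland 29.799.
Jefferson allocation: North 6, South 4, East 9, West 3, Central 2, Coastal 2, Highland 31.
Highland has quota 29.799 (lower 29, upper 30) but receives 31 — outside the quota interval.

Highland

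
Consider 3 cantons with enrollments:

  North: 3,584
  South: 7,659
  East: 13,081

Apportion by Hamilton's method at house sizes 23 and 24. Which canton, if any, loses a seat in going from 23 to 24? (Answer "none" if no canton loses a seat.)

At 23 seats: North 4, South 7, East 12.
At 24 seats: North 3, South 8, East 13.
North drops from 4 to 3.

North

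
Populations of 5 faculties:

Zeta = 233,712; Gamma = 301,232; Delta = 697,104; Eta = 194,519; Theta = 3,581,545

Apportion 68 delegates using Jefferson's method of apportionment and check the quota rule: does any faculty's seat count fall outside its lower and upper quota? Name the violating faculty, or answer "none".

Theta

Standard quotas: Zeta 3.173, Gamma 4.090, Delta 9.465, Eta 2.641, Theta 48.630.
Jefferson allocation: Zeta 3, Gamma 4, Delta 9, Eta 2, Theta 50.
Theta has quota 48.630 (lower 48, upper 49) but receives 50 — outside the quota interval.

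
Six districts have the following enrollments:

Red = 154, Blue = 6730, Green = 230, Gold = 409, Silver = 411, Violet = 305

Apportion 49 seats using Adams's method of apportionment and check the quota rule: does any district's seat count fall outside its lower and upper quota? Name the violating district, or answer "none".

Standard quotas: Red 0.916, Blue 40.025, Green 1.368, Gold 2.432, Silver 2.444, Violet 1.814.
Adams allocation: Red 1, Blue 38, Green 2, Gold 3, Silver 3, Violet 2.
Blue has quota 40.025 (lower 40, upper 41) but receives 38 — outside the quota interval.

Blue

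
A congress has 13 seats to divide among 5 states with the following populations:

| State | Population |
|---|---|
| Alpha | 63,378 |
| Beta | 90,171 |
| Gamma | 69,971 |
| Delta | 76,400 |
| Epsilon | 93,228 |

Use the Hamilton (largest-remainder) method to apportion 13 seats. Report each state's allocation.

Alpha: 2, Beta: 3, Gamma: 2, Delta: 3, Epsilon: 3

Total 393148; standard divisor 393148/13 ≈ 30242.154.
Standard quotas: Alpha 2.0957, Beta 2.9816, Gamma 2.3137, Delta 2.5263, Epsilon 3.0827.
Lower quotas: Alpha 2, Beta 2, Gamma 2, Delta 2, Epsilon 3 (sum 11, leaving 2 seats).
Remainders in descending order: Beta 0.9816, Delta 0.5263, Gamma 0.3137, Alpha 0.0957, Epsilon 0.0827.
Largest remainders: Beta, Delta receive the extra seats.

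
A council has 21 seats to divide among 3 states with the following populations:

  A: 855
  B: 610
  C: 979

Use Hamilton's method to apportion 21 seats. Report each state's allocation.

Standard divisor: 2444 ÷ 21 ≈ 116.381.
Standard quotas: A 7.347, B 5.241, C 8.412.
Lower quotas: A 7, B 5, C 8 (sum 20, leaving 1 seat).
Remainders in descending order: C 0.412, A 0.347, B 0.241.
The surplus seat goes to C.

A 7, B 5, C 9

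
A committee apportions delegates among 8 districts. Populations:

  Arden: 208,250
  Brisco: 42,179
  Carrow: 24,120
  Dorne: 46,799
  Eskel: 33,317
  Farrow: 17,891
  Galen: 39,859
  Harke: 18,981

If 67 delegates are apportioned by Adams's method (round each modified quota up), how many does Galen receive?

Standard divisor 431396/67 ≈ 6438.746; standard quotas: Arden 32.343, Brisco 6.551, Carrow 3.746, Dorne 7.268, Eskel 5.174, Farrow 2.779, Galen 6.190, Harke 2.948.
Rounding up gives 33, 7, 4, 8, 6, 3, 7, 3 = 71 seats, so the divisor must be adjusted.
With modified divisor 6708.09: modified quotas Arden 31.045, Brisco 6.288, Carrow 3.596, Dorne 6.977, Eskel 4.967, Farrow 2.667, Galen 5.942, Harke 2.830.
Rounding up: Arden 32, Brisco 7, Carrow 4, Dorne 7, Eskel 5, Farrow 3, Galen 6, Harke 3 (total 67).
Galen receives 6.

6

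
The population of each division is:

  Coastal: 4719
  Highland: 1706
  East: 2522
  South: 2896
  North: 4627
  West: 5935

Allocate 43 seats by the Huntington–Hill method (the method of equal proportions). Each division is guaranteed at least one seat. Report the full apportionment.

With divisor 523: modified quotas Coastal 9.023, Highland 3.262, East 4.822, South 5.537, North 8.847, West 11.348.
Geometric-mean thresholds: Coastal √(9·10)=9.487, Highland √(3·4)=3.464, East √(4·5)=4.472, South √(5·6)=5.477, North √(8·9)=8.485, West √(11·12)=11.489.
Each quota rounded against its threshold gives Coastal 9, Highland 3, East 5, South 6, North 9, West 11 (total 43).

Coastal=9; Highland=3; East=5; South=6; North=9; West=11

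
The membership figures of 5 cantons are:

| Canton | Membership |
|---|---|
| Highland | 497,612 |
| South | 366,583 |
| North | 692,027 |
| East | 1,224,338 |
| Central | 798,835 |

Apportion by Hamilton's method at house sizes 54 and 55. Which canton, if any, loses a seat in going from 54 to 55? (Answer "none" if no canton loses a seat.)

At 54 seats: Highland 8, South 6, North 10, East 18, Central 12.
At 55 seats: Highland 8, South 5, North 11, East 19, Central 12.
South drops from 6 to 5.

South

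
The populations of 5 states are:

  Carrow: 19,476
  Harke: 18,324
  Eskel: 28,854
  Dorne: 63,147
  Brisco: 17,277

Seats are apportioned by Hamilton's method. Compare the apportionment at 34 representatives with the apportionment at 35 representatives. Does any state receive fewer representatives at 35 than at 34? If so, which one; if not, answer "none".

none

At 34 seats: Carrow 4, Harke 4, Eskel 7, Dorne 15, Brisco 4.
At 35 seats: Carrow 5, Harke 4, Eskel 7, Dorne 15, Brisco 4.
No state's allocation decreased.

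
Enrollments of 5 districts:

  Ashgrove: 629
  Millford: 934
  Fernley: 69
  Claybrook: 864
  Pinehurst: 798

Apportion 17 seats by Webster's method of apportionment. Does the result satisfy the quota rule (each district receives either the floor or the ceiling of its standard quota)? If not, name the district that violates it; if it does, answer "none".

none

Standard quotas: Ashgrove 3.246, Millford 4.820, Fernley 0.356, Claybrook 4.459, Pinehurst 4.118.
Webster allocation: Ashgrove 3, Millford 5, Fernley 0, Claybrook 5, Pinehurst 4.
Every allocation lies between the lower and upper quota.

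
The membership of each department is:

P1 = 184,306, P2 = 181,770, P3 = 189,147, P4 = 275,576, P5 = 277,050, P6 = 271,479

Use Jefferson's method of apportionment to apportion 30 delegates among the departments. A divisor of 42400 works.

With modified divisor 42400: modified quotas P1 4.347, P2 4.287, P3 4.461, P4 6.499, P5 6.534, P6 6.403.
Rounding down: P1 4, P2 4, P3 4, P4 6, P5 6, P6 6 (total 30).

P1: 4; P2: 4; P3: 4; P4: 6; P5: 6; P6: 6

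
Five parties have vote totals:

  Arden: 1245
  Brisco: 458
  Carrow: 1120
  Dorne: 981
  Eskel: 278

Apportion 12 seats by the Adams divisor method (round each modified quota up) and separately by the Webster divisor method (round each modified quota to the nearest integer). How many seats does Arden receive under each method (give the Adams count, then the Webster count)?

Adams: Arden 3, Brisco 2, Carrow 3, Dorne 3, Eskel 1.
Webster: Arden 4, Brisco 1, Carrow 3, Dorne 3, Eskel 1.
Arden gets 3 under Adams and 4 under Webster.

3 and 4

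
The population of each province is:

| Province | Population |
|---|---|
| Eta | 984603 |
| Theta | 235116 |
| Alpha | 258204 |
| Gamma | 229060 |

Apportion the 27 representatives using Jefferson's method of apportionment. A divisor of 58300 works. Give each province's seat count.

Eta=16; Theta=4; Alpha=4; Gamma=3

With modified divisor 58300: modified quotas Eta 16.889, Theta 4.033, Alpha 4.429, Gamma 3.929.
Rounding down: Eta 16, Theta 4, Alpha 4, Gamma 3 (total 27).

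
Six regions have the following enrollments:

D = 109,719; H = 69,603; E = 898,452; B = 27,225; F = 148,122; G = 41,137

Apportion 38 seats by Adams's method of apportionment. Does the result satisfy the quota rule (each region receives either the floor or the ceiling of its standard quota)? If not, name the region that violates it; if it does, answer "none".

E

Standard quotas: D 3.221, H 2.044, E 26.379, B 0.799, F 4.349, G 1.208.
Adams allocation: D 3, H 2, E 25, B 1, F 5, G 2.
E has quota 26.379 (lower 26, upper 27) but receives 25 — outside the quota interval.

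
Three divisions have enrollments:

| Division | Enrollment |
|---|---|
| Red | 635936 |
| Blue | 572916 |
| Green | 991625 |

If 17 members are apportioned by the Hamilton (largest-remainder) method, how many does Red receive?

5

Standard divisor: 2200477 ÷ 17 ≈ 129439.824.
Standard quotas: Red 4.9130, Blue 4.4261, Green 7.6609.
Lower quotas: Red 4, Blue 4, Green 7 (sum 15, leaving 2 seats).
Remainders in descending order: Red 0.9130, Green 0.6609, Blue 0.4261.
Largest remainders: Red, Green receive the extra seats.
Red receives 5.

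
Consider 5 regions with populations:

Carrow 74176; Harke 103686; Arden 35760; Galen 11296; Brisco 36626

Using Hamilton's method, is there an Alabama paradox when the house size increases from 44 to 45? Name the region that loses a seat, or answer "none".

none

At 44 seats: Carrow 13, Harke 17, Arden 6, Galen 2, Brisco 6.
At 45 seats: Carrow 13, Harke 18, Arden 6, Galen 2, Brisco 6.
No region's allocation decreased.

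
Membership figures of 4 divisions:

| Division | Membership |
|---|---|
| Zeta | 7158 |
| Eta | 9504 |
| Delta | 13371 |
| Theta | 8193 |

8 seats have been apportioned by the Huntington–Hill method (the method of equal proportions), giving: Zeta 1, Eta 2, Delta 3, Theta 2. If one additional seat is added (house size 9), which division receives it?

Priority for the next seat is population ÷ (√(s·(s+1))).
Priorities: Zeta 5061.470, Eta 3879.992, Delta 3859.875, Theta 3344.778.
Highest priority: Zeta.

Zeta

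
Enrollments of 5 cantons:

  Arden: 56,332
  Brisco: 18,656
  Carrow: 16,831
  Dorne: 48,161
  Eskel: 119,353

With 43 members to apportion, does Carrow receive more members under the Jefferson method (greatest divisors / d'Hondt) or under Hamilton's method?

Jefferson: Arden 9, Brisco 3, Carrow 2, Dorne 8, Eskel 21.
Hamilton: Arden 9, Brisco 3, Carrow 3, Dorne 8, Eskel 20.
Carrow gets 2 under Jefferson and 3 under Hamilton.

Hamilton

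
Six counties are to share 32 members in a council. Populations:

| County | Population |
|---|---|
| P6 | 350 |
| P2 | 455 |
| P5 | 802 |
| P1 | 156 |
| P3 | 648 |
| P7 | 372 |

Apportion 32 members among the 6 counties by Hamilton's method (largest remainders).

P6=4, P2=5, P5=9, P1=2, P3=8, P7=4

Total 2783; standard divisor 2783/32 ≈ 86.969.
Standard quotas: P6 4.024, P2 5.232, P5 9.222, P1 1.794, P3 7.451, P7 4.277.
Lower quotas: P6 4, P2 5, P5 9, P1 1, P3 7, P7 4 (sum 30, leaving 2 seats).
Remainders in descending order: P1 0.794, P3 0.451, P7 0.277, P2 0.232, P5 0.222, P6 0.024.
The surplus seats go to P1, P3.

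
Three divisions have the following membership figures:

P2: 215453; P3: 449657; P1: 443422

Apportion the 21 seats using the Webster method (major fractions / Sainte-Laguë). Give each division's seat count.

Standard divisor 1108532/21 ≈ 52787.238; standard quotas: P2 4.082, P3 8.518, P1 8.400.
Rounding to the nearest integer gives P2 4, P3 9, P1 8 — total 21, matching the house size, so no adjustment is needed.

P2 4; P3 9; P1 8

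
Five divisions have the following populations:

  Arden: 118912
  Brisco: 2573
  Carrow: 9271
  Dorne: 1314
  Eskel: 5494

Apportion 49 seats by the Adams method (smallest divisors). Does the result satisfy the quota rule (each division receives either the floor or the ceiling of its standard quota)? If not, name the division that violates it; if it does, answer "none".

Standard quotas: Arden 42.356, Brisco 0.916, Carrow 3.302, Dorne 0.468, Eskel 1.957.
Adams allocation: Arden 41, Brisco 1, Carrow 4, Dorne 1, Eskel 2.
Arden has quota 42.356 (lower 42, upper 43) but receives 41 — outside the quota interval.

Arden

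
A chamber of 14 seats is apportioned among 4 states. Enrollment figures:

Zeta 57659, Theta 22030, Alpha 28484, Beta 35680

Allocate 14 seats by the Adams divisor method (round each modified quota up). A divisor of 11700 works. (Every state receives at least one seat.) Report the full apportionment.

Zeta: 5; Theta: 2; Alpha: 3; Beta: 4

With modified divisor 11700: modified quotas Zeta 4.928, Theta 1.883, Alpha 2.435, Beta 3.050.
Rounding up: Zeta 5, Theta 2, Alpha 3, Beta 4 (total 14).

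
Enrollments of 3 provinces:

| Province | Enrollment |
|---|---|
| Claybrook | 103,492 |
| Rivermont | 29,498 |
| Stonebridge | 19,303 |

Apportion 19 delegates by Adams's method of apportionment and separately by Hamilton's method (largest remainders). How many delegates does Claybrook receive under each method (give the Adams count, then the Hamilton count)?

12 and 13

Adams: Claybrook 12, Rivermont 4, Stonebridge 3.
Hamilton: Claybrook 13, Rivermont 4, Stonebridge 2.
Claybrook gets 12 under Adams and 13 under Hamilton.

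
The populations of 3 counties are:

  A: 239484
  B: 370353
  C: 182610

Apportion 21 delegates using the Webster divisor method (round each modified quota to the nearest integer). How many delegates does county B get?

Standard divisor 792447/21 ≈ 37735.571; standard quotas: A 6.346, B 9.814, C 4.839.
Rounding to the nearest integer gives A 6, B 10, C 5 — total 21, matching the house size, so no adjustment is needed.
B receives 10.

10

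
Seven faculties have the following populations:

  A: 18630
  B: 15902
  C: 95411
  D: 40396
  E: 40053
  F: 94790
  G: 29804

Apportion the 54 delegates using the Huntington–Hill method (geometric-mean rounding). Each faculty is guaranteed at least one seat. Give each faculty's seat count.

A: 3, B: 3, C: 15, D: 7, E: 6, F: 15, G: 5

With divisor 6207: modified quotas A 3.001, B 2.562, C 15.372, D 6.508, E 6.453, F 15.271, G 4.802.
Geometric-mean thresholds: A √(3·4)=3.464, B √(2·3)=2.449, C √(15·16)=15.492, D √(6·7)=6.481, E √(6·7)=6.481, F √(15·16)=15.492, G √(4·5)=4.472.
Each quota rounded against its threshold gives A 3, B 3, C 15, D 7, E 6, F 15, G 5 (total 54).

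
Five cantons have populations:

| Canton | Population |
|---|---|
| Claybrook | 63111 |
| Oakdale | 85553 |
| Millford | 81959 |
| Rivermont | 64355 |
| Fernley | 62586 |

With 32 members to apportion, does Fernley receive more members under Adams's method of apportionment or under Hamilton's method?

Adams: Claybrook 6, Oakdale 7, Millford 7, Rivermont 6, Fernley 6.
Hamilton: Claybrook 6, Oakdale 8, Millford 7, Rivermont 6, Fernley 5.
Fernley gets 6 under Adams and 5 under Hamilton.

Adams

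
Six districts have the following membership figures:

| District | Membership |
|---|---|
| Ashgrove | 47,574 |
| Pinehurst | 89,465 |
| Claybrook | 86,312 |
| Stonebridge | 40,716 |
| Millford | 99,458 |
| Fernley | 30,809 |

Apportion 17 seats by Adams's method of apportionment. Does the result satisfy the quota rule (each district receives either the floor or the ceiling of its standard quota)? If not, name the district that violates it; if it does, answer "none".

Standard quotas: Ashgrove 2.051, Pinehurst 3.857, Claybrook 3.721, Stonebridge 1.755, Millford 4.288, Fernley 1.328.
Adams allocation: Ashgrove 2, Pinehurst 4, Claybrook 3, Stonebridge 2, Millford 4, Fernley 2.
Every allocation lies between the lower and upper quota.

none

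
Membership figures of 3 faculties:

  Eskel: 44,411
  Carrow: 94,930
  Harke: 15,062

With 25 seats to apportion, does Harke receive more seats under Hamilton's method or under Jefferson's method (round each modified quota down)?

Hamilton: Eskel 7, Carrow 15, Harke 3.
Jefferson: Eskel 7, Carrow 16, Harke 2.
Harke gets 3 under Hamilton and 2 under Jefferson.

Hamilton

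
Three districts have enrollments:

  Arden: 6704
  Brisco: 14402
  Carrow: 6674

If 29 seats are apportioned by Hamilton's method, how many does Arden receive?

7

Standard divisor: 27780 ÷ 29 ≈ 957.931.
Standard quotas: Arden 6.9984, Brisco 15.0345, Carrow 6.9671.
Lower quotas: Arden 6, Brisco 15, Carrow 6 (sum 27, leaving 2 seats).
Remainders in descending order: Arden 0.9984, Carrow 0.9671, Brisco 0.0345.
The surplus seats go to Arden, Carrow.
Arden receives 7.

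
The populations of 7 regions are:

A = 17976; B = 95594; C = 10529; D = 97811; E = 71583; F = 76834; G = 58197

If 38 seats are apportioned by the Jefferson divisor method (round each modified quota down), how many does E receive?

Standard divisor 428524/38 ≈ 11276.947; standard quotas: A 1.594, B 8.477, C 0.934, D 8.674, E 6.348, F 6.813, G 5.161.
Rounding down gives 1, 8, 0, 8, 6, 6, 5 = 34 seats, so the divisor must be adjusted.
With modified divisor 10317: modified quotas A 1.742, B 9.266, C 1.021, D 9.481, E 6.938, F 7.447, G 5.641.
Rounding down: A 1, B 9, C 1, D 9, E 6, F 7, G 5 (total 38).
E receives 6.

6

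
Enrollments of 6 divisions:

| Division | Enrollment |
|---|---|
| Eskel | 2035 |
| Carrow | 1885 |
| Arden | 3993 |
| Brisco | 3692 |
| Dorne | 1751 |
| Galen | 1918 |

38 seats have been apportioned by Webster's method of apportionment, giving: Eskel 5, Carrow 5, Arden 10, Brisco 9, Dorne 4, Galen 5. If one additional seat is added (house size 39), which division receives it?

Priority for the next seat is population ÷ (current seats + 0.5).
Priorities: Eskel 370.000, Carrow 342.727, Arden 380.286, Brisco 388.632, Dorne 389.111, Galen 348.727.
Highest priority: Dorne.

Dorne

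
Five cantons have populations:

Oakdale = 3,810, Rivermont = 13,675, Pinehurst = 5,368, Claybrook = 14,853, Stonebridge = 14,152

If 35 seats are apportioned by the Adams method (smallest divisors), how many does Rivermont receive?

Standard divisor 51858/35 ≈ 1481.657; standard quotas: Oakdale 2.571, Rivermont 9.230, Pinehurst 3.623, Claybrook 10.025, Stonebridge 9.551.
Rounding up gives 3, 10, 4, 11, 10 = 38 seats, so the divisor must be adjusted.
With modified divisor 1600: modified quotas Oakdale 2.381, Rivermont 8.547, Pinehurst 3.355, Claybrook 9.283, Stonebridge 8.845.
Rounding up: Oakdale 3, Rivermont 9, Pinehurst 4, Claybrook 10, Stonebridge 9 (total 35).
Rivermont receives 9.

9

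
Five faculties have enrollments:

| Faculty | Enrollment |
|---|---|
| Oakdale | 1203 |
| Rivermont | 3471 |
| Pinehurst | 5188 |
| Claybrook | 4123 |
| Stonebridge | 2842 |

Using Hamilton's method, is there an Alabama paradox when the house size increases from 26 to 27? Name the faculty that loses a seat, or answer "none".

At 26 seats: Oakdale 2, Rivermont 5, Pinehurst 8, Claybrook 6, Stonebridge 5.
At 27 seats: Oakdale 2, Rivermont 6, Pinehurst 8, Claybrook 7, Stonebridge 4.
Stonebridge drops from 5 to 4.

Stonebridge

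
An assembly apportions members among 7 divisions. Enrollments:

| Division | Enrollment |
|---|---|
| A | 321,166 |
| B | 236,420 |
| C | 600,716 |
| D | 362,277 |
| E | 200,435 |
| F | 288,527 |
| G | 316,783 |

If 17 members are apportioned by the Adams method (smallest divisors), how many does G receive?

Standard divisor 2326324/17 ≈ 136842.588; standard quotas: A 2.347, B 1.728, C 4.390, D 2.647, E 1.465, F 2.108, G 2.315.
Rounding up gives 3, 2, 5, 3, 2, 3, 3 = 21 seats, so the divisor must be adjusted.
With modified divisor 170900: modified quotas A 1.879, B 1.383, C 3.515, D 2.120, E 1.173, F 1.688, G 1.854.
Rounding up: A 2, B 2, C 4, D 3, E 2, F 2, G 2 (total 17).
G receives 2.

2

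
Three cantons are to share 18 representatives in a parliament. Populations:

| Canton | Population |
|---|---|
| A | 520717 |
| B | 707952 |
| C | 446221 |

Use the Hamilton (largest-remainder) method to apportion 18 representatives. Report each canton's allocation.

The standard divisor is 1674890/18 ≈ 93049.444.
Standard quotas: A 5.5961, B 7.6083, C 4.7955.
Lower quotas: A 5, B 7, C 4 (sum 16, leaving 2 seats).
Remainders in descending order: C 0.7955, B 0.6083, A 0.5961.
Largest remainders: C, B receive the extra seats.

A=5; B=8; C=5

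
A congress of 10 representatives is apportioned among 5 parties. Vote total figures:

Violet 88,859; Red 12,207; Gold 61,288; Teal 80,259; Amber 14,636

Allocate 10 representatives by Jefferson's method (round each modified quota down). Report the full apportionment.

Violet=4, Red=0, Gold=3, Teal=3, Amber=0

Standard divisor 257249/10 ≈ 25724.9; standard quotas: Violet 3.454, Red 0.475, Gold 2.382, Teal 3.120, Amber 0.569.
Rounding down gives 3, 0, 2, 3, 0 = 8 seats, so the divisor must be adjusted.
With modified divisor 20200: modified quotas Violet 4.399, Red 0.604, Gold 3.034, Teal 3.973, Amber 0.725.
Rounding down: Violet 4, Red 0, Gold 3, Teal 3, Amber 0 (total 10).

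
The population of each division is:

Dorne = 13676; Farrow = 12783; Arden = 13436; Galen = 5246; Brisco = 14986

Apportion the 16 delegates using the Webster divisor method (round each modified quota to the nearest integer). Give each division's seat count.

Dorne 4; Farrow 3; Arden 4; Galen 1; Brisco 4

Standard divisor 60127/16 ≈ 3757.938; standard quotas: Dorne 3.639, Farrow 3.402, Arden 3.575, Galen 1.396, Brisco 3.988.
Rounding to the nearest integer gives Dorne 4, Farrow 3, Arden 4, Galen 1, Brisco 4 — total 16, matching the house size, so no adjustment is needed.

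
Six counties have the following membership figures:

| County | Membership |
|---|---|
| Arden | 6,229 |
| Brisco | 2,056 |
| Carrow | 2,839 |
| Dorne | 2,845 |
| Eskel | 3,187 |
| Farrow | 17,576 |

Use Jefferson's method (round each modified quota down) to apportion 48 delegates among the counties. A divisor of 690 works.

With modified divisor 690: modified quotas Arden 9.028, Brisco 2.980, Carrow 4.114, Dorne 4.123, Eskel 4.619, Farrow 25.472.
Rounding down: Arden 9, Brisco 2, Carrow 4, Dorne 4, Eskel 4, Farrow 25 (total 48).

Arden 9, Brisco 2, Carrow 4, Dorne 4, Eskel 4, Farrow 25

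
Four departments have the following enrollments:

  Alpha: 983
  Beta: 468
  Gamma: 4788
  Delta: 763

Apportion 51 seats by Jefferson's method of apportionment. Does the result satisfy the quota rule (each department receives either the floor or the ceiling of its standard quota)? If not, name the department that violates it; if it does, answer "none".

Gamma

Standard quotas: Alpha 7.160, Beta 3.409, Gamma 34.874, Delta 5.557.
Jefferson allocation: Alpha 7, Beta 3, Gamma 36, Delta 5.
Gamma has quota 34.874 (lower 34, upper 35) but receives 36 — outside the quota interval.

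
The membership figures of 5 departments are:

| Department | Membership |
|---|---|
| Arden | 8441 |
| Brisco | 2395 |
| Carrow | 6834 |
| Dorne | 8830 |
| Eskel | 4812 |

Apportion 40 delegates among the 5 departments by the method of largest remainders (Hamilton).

Arden=11, Brisco=3, Carrow=9, Dorne=11, Eskel=6

Standard divisor: 31312 ÷ 40 ≈ 782.8.
Standard quotas: Arden 10.7831, Brisco 3.0595, Carrow 8.7302, Dorne 11.2800, Eskel 6.1472.
Lower quotas: Arden 10, Brisco 3, Carrow 8, Dorne 11, Eskel 6 (sum 38, leaving 2 seats).
Remainders in descending order: Arden 0.7831, Carrow 0.7302, Dorne 0.2800, Eskel 0.1472, Brisco 0.0595.
The surplus seats go to Arden, Carrow.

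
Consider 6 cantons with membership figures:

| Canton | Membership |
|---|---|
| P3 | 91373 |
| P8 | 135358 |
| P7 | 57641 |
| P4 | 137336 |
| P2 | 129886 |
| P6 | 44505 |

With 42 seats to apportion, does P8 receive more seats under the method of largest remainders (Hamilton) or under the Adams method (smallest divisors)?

Hamilton

Hamilton: P3 6, P8 10, P7 4, P4 10, P2 9, P6 3.
Adams: P3 7, P8 9, P7 4, P4 10, P2 9, P6 3.
P8 gets 10 under Hamilton and 9 under Adams.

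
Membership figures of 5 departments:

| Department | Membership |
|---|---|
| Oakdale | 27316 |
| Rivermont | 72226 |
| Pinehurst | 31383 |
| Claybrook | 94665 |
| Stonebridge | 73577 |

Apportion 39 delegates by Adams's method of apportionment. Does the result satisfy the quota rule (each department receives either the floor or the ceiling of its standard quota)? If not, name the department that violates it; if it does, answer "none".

Standard quotas: Oakdale 3.561, Rivermont 9.416, Pinehurst 4.091, Claybrook 12.341, Stonebridge 9.592.
Adams allocation: Oakdale 4, Rivermont 9, Pinehurst 4, Claybrook 12, Stonebridge 10.
Every allocation lies between the lower and upper quota.

none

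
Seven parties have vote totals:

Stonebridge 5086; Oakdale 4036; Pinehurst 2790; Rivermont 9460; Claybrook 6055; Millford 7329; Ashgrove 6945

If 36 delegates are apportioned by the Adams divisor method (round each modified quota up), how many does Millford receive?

6

Standard divisor 41701/36 ≈ 1158.361; standard quotas: Stonebridge 4.391, Oakdale 3.484, Pinehurst 2.409, Rivermont 8.167, Claybrook 5.227, Millford 6.327, Ashgrove 5.996.
Rounding up gives 5, 4, 3, 9, 6, 7, 6 = 40 seats, so the divisor must be adjusted.
With modified divisor 1300: modified quotas Stonebridge 3.912, Oakdale 3.105, Pinehurst 2.146, Rivermont 7.277, Claybrook 4.658, Millford 5.638, Ashgrove 5.342.
Rounding up: Stonebridge 4, Oakdale 4, Pinehurst 3, Rivermont 8, Claybrook 5, Millford 6, Ashgrove 6 (total 36).
Millford receives 6.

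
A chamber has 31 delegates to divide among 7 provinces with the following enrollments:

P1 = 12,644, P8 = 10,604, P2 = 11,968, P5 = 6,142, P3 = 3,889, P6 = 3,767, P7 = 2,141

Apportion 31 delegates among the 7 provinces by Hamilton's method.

Total 51155; standard divisor 51155/31 ≈ 1650.161.
Standard quotas: P1 7.6623, P8 6.4260, P2 7.2526, P5 3.7221, P3 2.3567, P6 2.2828, P7 1.2974.
Lower quotas: P1 7, P8 6, P2 7, P5 3, P3 2, P6 2, P7 1 (sum 28, leaving 3 seats).
Remainders in descending order: P5 0.7221, P1 0.6623, P8 0.4260, P3 0.3567, P7 0.2974, P6 0.2828, P2 0.2526.
The surplus seats go to P5, P1, P8.

P1 8, P8 7, P2 7, P5 4, P3 2, P6 2, P7 1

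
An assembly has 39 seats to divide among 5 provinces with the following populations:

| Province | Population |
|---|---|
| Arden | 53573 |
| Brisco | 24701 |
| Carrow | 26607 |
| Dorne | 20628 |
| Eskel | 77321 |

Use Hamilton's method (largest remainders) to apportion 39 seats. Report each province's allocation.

The standard divisor is 202830/39 ≈ 5200.769.
Standard quotas: Arden 10.3010, Brisco 4.7495, Carrow 5.1160, Dorne 3.9663, Eskel 14.8672.
Lower quotas: Arden 10, Brisco 4, Carrow 5, Dorne 3, Eskel 14 (sum 36, leaving 3 seats).
Remainders in descending order: Dorne 0.9663, Eskel 0.8672, Brisco 0.7495, Arden 0.3010, Carrow 0.1160.
Largest remainders: Dorne, Eskel, Brisco receive the extra seats.

Arden: 10; Brisco: 5; Carrow: 5; Dorne: 4; Eskel: 15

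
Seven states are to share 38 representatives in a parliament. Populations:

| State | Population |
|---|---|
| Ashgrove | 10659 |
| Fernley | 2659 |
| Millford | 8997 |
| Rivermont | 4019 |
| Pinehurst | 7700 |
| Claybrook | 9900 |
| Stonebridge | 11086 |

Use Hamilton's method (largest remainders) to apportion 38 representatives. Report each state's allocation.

Total 55020; standard divisor 55020/38 ≈ 1447.895.
Standard quotas: Ashgrove 7.3617, Fernley 1.8365, Millford 6.2138, Rivermont 2.7758, Pinehurst 5.3181, Claybrook 6.8375, Stonebridge 7.6566.
Lower quotas: Ashgrove 7, Fernley 1, Millford 6, Rivermont 2, Pinehurst 5, Claybrook 6, Stonebridge 7 (sum 34, leaving 4 seats).
Remainders in descending order: Claybrook 0.8375, Fernley 0.8365, Rivermont 0.7758, Stonebridge 0.6566, Ashgrove 0.3617, Pinehurst 0.3181, Millford 0.2138.
Largest remainders: Claybrook, Fernley, Rivermont, Stonebridge receive the extra seats.

Ashgrove 7, Fernley 2, Millford 6, Rivermont 3, Pinehurst 5, Claybrook 7, Stonebridge 8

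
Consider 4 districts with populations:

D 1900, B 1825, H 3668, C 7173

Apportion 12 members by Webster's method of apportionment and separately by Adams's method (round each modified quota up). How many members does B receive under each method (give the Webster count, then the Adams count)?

Webster: D 2, B 1, H 3, C 6.
Adams: D 2, B 2, H 3, C 5.
B gets 1 under Webster and 2 under Adams.

1 and 2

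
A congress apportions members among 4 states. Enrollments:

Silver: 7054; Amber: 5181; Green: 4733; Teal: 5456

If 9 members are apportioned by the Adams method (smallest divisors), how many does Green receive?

2

Standard divisor 22424/9 ≈ 2491.556; standard quotas: Silver 2.831, Amber 2.079, Green 1.900, Teal 2.190.
Rounding up gives 3, 3, 2, 3 = 11 seats, so the divisor must be adjusted.
With modified divisor 3100: modified quotas Silver 2.275, Amber 1.671, Green 1.527, Teal 1.760.
Rounding up: Silver 3, Amber 2, Green 2, Teal 2 (total 9).
Green receives 2.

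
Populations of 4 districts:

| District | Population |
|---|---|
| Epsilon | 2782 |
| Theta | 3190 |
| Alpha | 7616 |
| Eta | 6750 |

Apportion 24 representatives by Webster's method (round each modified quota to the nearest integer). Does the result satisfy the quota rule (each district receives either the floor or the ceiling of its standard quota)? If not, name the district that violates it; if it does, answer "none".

Standard quotas: Epsilon 3.283, Theta 3.764, Alpha 8.987, Eta 7.965.
Webster allocation: Epsilon 3, Theta 4, Alpha 9, Eta 8.
Every allocation lies between the lower and upper quota.

none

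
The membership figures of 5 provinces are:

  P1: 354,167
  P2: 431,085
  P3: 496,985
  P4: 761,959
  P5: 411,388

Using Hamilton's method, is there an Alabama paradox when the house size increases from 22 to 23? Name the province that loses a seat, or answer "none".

none

At 22 seats: P1 3, P2 4, P3 4, P4 7, P5 4.
At 23 seats: P1 3, P2 4, P3 5, P4 7, P5 4.
No province's allocation decreased.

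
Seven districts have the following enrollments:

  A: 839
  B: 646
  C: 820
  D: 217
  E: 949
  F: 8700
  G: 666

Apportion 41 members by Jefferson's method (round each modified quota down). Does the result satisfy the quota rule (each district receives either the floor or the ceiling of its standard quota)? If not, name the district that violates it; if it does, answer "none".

F

Standard quotas: A 2.680, B 2.063, C 2.619, D 0.693, E 3.031, F 27.787, G 2.127.
Jefferson allocation: A 2, B 2, C 2, D 0, E 3, F 30, G 2.
F has quota 27.787 (lower 27, upper 28) but receives 30 — outside the quota interval.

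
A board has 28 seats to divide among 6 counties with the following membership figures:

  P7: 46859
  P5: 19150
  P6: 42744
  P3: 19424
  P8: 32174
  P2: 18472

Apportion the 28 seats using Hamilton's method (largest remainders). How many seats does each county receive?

The standard divisor is 178823/28 ≈ 6386.536.
Standard quotas: P7 7.3372, P5 2.9985, P6 6.6928, P3 3.0414, P8 5.0378, P2 2.8923.
Lower quotas: P7 7, P5 2, P6 6, P3 3, P8 5, P2 2 (sum 25, leaving 3 seats).
Remainders in descending order: P5 0.9985, P2 0.8923, P6 0.6928, P7 0.3372, P3 0.0414, P8 0.0378.
The surplus seats go to P5, P2, P6.

P7 7; P5 3; P6 7; P3 3; P8 5; P2 3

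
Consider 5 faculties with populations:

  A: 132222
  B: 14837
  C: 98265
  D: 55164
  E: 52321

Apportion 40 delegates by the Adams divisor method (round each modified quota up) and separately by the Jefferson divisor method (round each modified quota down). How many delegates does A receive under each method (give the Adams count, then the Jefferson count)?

Adams: A 15, B 2, C 11, D 6, E 6.
Jefferson: A 16, B 1, C 11, D 6, E 6.
A gets 15 under Adams and 16 under Jefferson.

15 and 16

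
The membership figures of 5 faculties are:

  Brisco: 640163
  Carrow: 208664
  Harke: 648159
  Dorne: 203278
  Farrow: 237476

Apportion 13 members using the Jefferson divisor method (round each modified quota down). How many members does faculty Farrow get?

Standard divisor 1937740/13 ≈ 149056.923; standard quotas: Brisco 4.295, Carrow 1.400, Harke 4.348, Dorne 1.364, Farrow 1.593.
Rounding down gives 4, 1, 4, 1, 1 = 11 seats, so the divisor must be adjusted.
With modified divisor 123400: modified quotas Brisco 5.188, Carrow 1.691, Harke 5.253, Dorne 1.647, Farrow 1.924.
Rounding down: Brisco 5, Carrow 1, Harke 5, Dorne 1, Farrow 1 (total 13).
Farrow receives 1.

1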